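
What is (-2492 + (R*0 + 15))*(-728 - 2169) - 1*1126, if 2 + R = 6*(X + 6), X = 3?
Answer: 7174743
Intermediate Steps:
R = 52 (R = -2 + 6*(3 + 6) = -2 + 6*9 = -2 + 54 = 52)
(-2492 + (R*0 + 15))*(-728 - 2169) - 1*1126 = (-2492 + (52*0 + 15))*(-728 - 2169) - 1*1126 = (-2492 + (0 + 15))*(-2897) - 1126 = (-2492 + 15)*(-2897) - 1126 = -2477*(-2897) - 1126 = 7175869 - 1126 = 7174743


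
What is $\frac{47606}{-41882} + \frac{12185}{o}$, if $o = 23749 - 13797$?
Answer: $\frac{18278629}{208404832} \approx 0.087707$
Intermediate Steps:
$o = 9952$ ($o = 23749 - 13797 = 9952$)
$\frac{47606}{-41882} + \frac{12185}{o} = \frac{47606}{-41882} + \frac{12185}{9952} = 47606 \left(- \frac{1}{41882}\right) + 12185 \cdot \frac{1}{9952} = - \frac{23803}{20941} + \frac{12185}{9952} = \frac{18278629}{208404832}$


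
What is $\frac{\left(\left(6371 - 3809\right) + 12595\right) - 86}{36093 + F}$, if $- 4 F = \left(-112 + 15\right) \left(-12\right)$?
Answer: $\frac{15071}{35802} \approx 0.42095$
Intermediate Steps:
$F = -291$ ($F = - \frac{\left(-112 + 15\right) \left(-12\right)}{4} = - \frac{\left(-97\right) \left(-12\right)}{4} = \left(- \frac{1}{4}\right) 1164 = -291$)
$\frac{\left(\left(6371 - 3809\right) + 12595\right) - 86}{36093 + F} = \frac{\left(\left(6371 - 3809\right) + 12595\right) - 86}{36093 - 291} = \frac{\left(2562 + 12595\right) - 86}{35802} = \left(15157 - 86\right) \frac{1}{35802} = 15071 \cdot \frac{1}{35802} = \frac{15071}{35802}$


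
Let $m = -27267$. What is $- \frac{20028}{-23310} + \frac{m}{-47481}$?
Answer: $\frac{12591613}{8783985} \approx 1.4335$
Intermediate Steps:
$- \frac{20028}{-23310} + \frac{m}{-47481} = - \frac{20028}{-23310} - \frac{27267}{-47481} = \left(-20028\right) \left(- \frac{1}{23310}\right) - - \frac{9089}{15827} = \frac{3338}{3885} + \frac{9089}{15827} = \frac{12591613}{8783985}$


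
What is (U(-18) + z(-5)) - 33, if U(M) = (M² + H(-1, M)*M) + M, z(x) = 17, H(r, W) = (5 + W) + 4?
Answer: 452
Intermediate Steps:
H(r, W) = 9 + W
U(M) = M + M² + M*(9 + M) (U(M) = (M² + (9 + M)*M) + M = (M² + M*(9 + M)) + M = M + M² + M*(9 + M))
(U(-18) + z(-5)) - 33 = (2*(-18)*(5 - 18) + 17) - 33 = (2*(-18)*(-13) + 17) - 33 = (468 + 17) - 33 = 485 - 33 = 452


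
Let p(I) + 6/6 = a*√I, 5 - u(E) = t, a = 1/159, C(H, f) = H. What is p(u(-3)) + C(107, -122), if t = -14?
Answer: 106 + √19/159 ≈ 106.03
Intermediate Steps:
a = 1/159 ≈ 0.0062893
u(E) = 19 (u(E) = 5 - 1*(-14) = 5 + 14 = 19)
p(I) = -1 + √I/159
p(u(-3)) + C(107, -122) = (-1 + √19/159) + 107 = 106 + √19/159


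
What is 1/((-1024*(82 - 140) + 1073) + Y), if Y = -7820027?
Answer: -1/7759562 ≈ -1.2887e-7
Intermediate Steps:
1/((-1024*(82 - 140) + 1073) + Y) = 1/((-1024*(82 - 140) + 1073) - 7820027) = 1/((-1024*(-58) + 1073) - 7820027) = 1/((59392 + 1073) - 7820027) = 1/(60465 - 7820027) = 1/(-7759562) = -1/7759562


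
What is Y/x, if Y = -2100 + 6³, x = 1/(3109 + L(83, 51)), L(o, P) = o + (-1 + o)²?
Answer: -18681744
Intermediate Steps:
x = 1/9916 (x = 1/(3109 + (83 + (-1 + 83)²)) = 1/(3109 + (83 + 82²)) = 1/(3109 + (83 + 6724)) = 1/(3109 + 6807) = 1/9916 ≈ 0.00010085)
Y = -1884 (Y = -2100 + 216 = -1884)
Y/x = -1884/1/9916 = -1884*9916 = -18681744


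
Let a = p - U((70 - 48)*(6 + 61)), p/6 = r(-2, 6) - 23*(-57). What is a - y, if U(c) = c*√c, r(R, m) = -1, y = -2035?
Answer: 9895 - 1474*√1474 ≈ -46696.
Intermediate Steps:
U(c) = c^(3/2)
p = 7860 (p = 6*(-1 - 23*(-57)) = 6*(-1 + 1311) = 6*1310 = 7860)
a = 7860 - 1474*√1474 (a = 7860 - ((70 - 48)*(6 + 61))^(3/2) = 7860 - (22*67)^(3/2) = 7860 - 1474^(3/2) = 7860 - 1474*√1474 ≈ -48731.)
a - y = (7860 - 1474*√1474) - 1*(-2035) = (7860 - 1474*√1474) + 2035 = 9895 - 1474*√1474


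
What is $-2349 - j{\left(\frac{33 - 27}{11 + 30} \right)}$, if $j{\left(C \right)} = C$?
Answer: $- \frac{96315}{41} \approx -2349.1$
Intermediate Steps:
$-2349 - j{\left(\frac{33 - 27}{11 + 30} \right)} = -2349 - \frac{33 - 27}{11 + 30} = -2349 - \frac{6}{41} = - \frac{96315}{41}$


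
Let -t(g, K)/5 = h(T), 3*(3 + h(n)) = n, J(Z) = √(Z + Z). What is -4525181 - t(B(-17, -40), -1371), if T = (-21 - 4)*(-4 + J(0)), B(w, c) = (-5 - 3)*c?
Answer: -13575088/3 ≈ -4.5250e+6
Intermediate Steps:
J(Z) = √2*√Z (J(Z) = √(2*Z) = √2*√Z)
B(w, c) = -8*c
T = 100 (T = (-21 - 4)*(-4 + √2*√0) = -25*(-4 + √2*0) = -25*(-4 + 0) = -25*(-4) = 100)
h(n) = -3 + n/3
t(g, K) = -455/3 (t(g, K) = -5*(-3 + (⅓)*100) = -5*(-3 + 100/3) = -5*91/3 = -455/3)
-4525181 - t(B(-17, -40), -1371) = -4525181 - 1*(-455/3) = -4525181 + 455/3 = -13575088/3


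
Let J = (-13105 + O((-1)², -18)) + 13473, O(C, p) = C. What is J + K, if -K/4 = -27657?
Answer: 110997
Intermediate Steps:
K = 110628 (K = -4*(-27657) = 110628)
J = 369 (J = (-13105 + (-1)²) + 13473 = (-13105 + 1) + 13473 = -13104 + 13473 = 369)
J + K = 369 + 110628 = 110997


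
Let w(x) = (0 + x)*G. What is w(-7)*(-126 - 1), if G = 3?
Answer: 2667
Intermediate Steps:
w(x) = 3*x (w(x) = (0 + x)*3 = x*3 = 3*x)
w(-7)*(-126 - 1) = (3*(-7))*(-126 - 1) = -21*(-127) = 2667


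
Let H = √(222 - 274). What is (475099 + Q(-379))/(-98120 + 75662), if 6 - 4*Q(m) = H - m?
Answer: -633341/29944 + I*√13/44916 ≈ -21.151 + 8.0273e-5*I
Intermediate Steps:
H = 2*I*√13 (H = √(-52) = 2*I*√13 ≈ 7.2111*I)
Q(m) = 3/2 + m/4 - I*√13/2 (Q(m) = 3/2 - (2*I*√13 - m)/4 = 3/2 - (-m + 2*I*√13)/4 = 3/2 + (m/4 - I*√13/2) = 3/2 + m/4 - I*√13/2)
(475099 + Q(-379))/(-98120 + 75662) = (475099 + (3/2 + (¼)*(-379) - I*√13/2))/(-98120 + 75662) = (475099 + (3/2 - 379/4 - I*√13/2))/(-22458) = (475099 + (-373/4 - I*√13/2))*(-1/22458) = (1900023/4 - I*√13/2)*(-1/22458) = -633341/29944 + I*√13/44916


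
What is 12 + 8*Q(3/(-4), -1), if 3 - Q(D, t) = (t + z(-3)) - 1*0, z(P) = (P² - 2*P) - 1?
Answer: -68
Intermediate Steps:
z(P) = -1 + P² - 2*P
Q(D, t) = -11 - t (Q(D, t) = 3 - ((t + (-1 + (-3)² - 2*(-3))) - 1*0) = 3 - ((t + (-1 + 9 + 6)) + 0) = 3 - ((t + 14) + 0) = 3 - ((14 + t) + 0) = 3 - (14 + t) = 3 + (-14 - t) = -11 - t)
12 + 8*Q(3/(-4), -1) = 12 + 8*(-11 - 1*(-1)) = 12 + 8*(-11 + 1) = 12 + 8*(-10) = 12 - 80 = -68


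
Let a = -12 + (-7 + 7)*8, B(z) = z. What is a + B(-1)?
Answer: -13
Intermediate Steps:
a = -12 (a = -12 + 0*8 = -12 + 0 = -12)
a + B(-1) = -12 - 1 = -13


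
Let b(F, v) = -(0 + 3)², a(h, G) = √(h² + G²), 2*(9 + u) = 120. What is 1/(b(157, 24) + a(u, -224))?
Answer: 9/52696 + √52777/52696 ≈ 0.0045304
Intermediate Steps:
u = 51 (u = -9 + (½)*120 = -9 + 60 = 51)
a(h, G) = √(G² + h²)
b(F, v) = -9 (b(F, v) = -1*3² = -1*9 = -9)
1/(b(157, 24) + a(u, -224)) = 1/(-9 + √((-224)² + 51²)) = 1/(-9 + √(50176 + 2601)) = 1/(-9 + √52777)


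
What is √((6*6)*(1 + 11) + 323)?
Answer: √755 ≈ 27.477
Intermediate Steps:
√((6*6)*(1 + 11) + 323) = √(36*12 + 323) = √(432 + 323) = √755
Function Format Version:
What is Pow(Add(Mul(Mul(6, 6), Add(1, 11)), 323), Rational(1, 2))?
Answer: Pow(755, Rational(1, 2)) ≈ 27.477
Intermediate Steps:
Pow(Add(Mul(Mul(6, 6), Add(1, 11)), 323), Rational(1, 2)) = Pow(Add(Mul(36, 12), 323), Rational(1, 2)) = Pow(Add(432, 323), Rational(1, 2)) = Pow(755, Rational(1, 2))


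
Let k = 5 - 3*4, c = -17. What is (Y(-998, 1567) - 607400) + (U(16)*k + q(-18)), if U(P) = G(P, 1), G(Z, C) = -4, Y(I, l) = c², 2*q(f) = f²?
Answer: -606921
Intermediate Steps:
q(f) = f²/2
Y(I, l) = 289 (Y(I, l) = (-17)² = 289)
k = -7 (k = 5 - 12 = -7)
U(P) = -4
(Y(-998, 1567) - 607400) + (U(16)*k + q(-18)) = (289 - 607400) + (-4*(-7) + (½)*(-18)²) = -607111 + (28 + (½)*324) = -607111 + (28 + 162) = -607111 + 190 = -606921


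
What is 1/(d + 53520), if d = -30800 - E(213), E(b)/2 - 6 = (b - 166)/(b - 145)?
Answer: 34/772025 ≈ 4.4040e-5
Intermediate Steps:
E(b) = 12 + 2*(-166 + b)/(-145 + b) (E(b) = 12 + 2*((b - 166)/(b - 145)) = 12 + 2*((-166 + b)/(-145 + b)) = 12 + 2*(-166 + b)/(-145 + b))
d = -1047655/34 (d = -30800 - 14*(-148 + 213)/(-145 + 213) = -30800 - 14*65/68 = -30800 - 1*455/34 = -30800 - 455/34 = -1047655/34 ≈ -30813.)
1/(d + 53520) = 1/(-1047655/34 + 53520) = 1/(772025/34) = 34/772025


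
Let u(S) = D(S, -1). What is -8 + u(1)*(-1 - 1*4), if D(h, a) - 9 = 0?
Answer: -53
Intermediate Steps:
D(h, a) = 9 (D(h, a) = 9 + 0 = 9)
u(S) = 9
-8 + u(1)*(-1 - 1*4) = -8 + 9*(-1 - 1*4) = -8 + 9*(-1 - 4) = -8 + 9*(-5) = -8 - 45 = -53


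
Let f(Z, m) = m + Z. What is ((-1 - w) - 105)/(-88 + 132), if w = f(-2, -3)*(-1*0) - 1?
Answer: -105/44 ≈ -2.3864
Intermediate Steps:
f(Z, m) = Z + m
w = -1 (w = (-2 - 3)*(-1*0) - 1 = -5*0 - 1 = 0 - 1 = -1)
((-1 - w) - 105)/(-88 + 132) = ((-1 - 1*(-1)) - 105)/(-88 + 132) = ((-1 + 1) - 105)/44 = (0 - 105)*(1/44) = -105*1/44 = -105/44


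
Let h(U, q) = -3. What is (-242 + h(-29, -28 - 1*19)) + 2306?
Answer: 2061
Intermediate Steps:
(-242 + h(-29, -28 - 1*19)) + 2306 = (-242 - 3) + 2306 = -245 + 2306 = 2061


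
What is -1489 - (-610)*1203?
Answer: 732341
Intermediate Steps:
-1489 - (-610)*1203 = -1489 - 610*(-1203) = -1489 + 733830 = 732341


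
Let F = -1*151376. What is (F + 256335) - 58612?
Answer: 46347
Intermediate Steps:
F = -151376
(F + 256335) - 58612 = (-151376 + 256335) - 58612 = 104959 - 58612 = 46347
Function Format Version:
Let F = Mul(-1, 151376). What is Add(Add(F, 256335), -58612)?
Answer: 46347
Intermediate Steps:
F = -151376
Add(Add(F, 256335), -58612) = Add(Add(-151376, 256335), -58612) = Add(104959, -58612) = 46347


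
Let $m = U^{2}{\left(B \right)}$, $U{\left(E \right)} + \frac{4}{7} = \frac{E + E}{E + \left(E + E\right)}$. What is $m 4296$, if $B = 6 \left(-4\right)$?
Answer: $\frac{5728}{147} \approx 38.966$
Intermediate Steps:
$B = -24$
$U{\left(E \right)} = \frac{2}{21}$ ($U{\left(E \right)} = - \frac{4}{7} + \frac{E + E}{E + \left(E + E\right)} = - \frac{4}{7} + \frac{2 E}{E + 2 E} = - \frac{4}{7} + \frac{2 E}{3 E} = - \frac{4}{7} + 2 E \frac{1}{3 E} = - \frac{4}{7} + \frac{2}{3} = \frac{2}{21}$)
$m = \frac{4}{441}$ ($m = \left(\frac{2}{21}\right)^{2} = \frac{4}{441} \approx 0.0090703$)
$m 4296 = \frac{4}{441} \cdot 4296 = \frac{5728}{147}$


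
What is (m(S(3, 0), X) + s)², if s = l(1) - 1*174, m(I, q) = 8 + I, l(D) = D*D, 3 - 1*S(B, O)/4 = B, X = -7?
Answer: 27225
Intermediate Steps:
S(B, O) = 12 - 4*B
l(D) = D²
s = -173 (s = 1² - 1*174 = 1 - 174 = -173)
(m(S(3, 0), X) + s)² = ((8 + (12 - 4*3)) - 173)² = ((8 + (12 - 12)) - 173)² = ((8 + 0) - 173)² = (8 - 173)² = (-165)² = 27225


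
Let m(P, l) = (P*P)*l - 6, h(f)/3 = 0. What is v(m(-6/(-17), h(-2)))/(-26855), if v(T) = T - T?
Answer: 0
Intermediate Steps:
h(f) = 0 (h(f) = 3*0 = 0)
m(P, l) = -6 + l*P**2 (m(P, l) = P**2*l - 6 = l*P**2 - 6 = -6 + l*P**2)
v(T) = 0
v(m(-6/(-17), h(-2)))/(-26855) = 0/(-26855) = 0*(-1/26855) = 0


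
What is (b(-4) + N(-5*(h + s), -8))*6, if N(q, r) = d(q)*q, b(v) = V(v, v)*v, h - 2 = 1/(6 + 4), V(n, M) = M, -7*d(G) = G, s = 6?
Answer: -18339/14 ≈ -1309.9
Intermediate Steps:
d(G) = -G/7
h = 21/10 (h = 2 + 1/(6 + 4) = 2 + 1/10 = 2 + ⅒ = 21/10 ≈ 2.1000)
b(v) = v² (b(v) = v*v = v²)
N(q, r) = -q²/7 (N(q, r) = (-q/7)*q = -q²/7)
(b(-4) + N(-5*(h + s), -8))*6 = ((-4)² - 25*(21/10 + 6)²/7)*6 = (16 - (-5*81/10)²/7)*6 = (16 - (-81/2)²/7)*6 = (16 - ⅐*6561/4)*6 = (16 - 6561/28)*6 = -6113/28*6 = -18339/14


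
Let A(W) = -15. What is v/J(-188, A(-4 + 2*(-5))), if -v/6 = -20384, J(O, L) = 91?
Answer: 1344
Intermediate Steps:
v = 122304 (v = -6*(-20384) = 122304)
v/J(-188, A(-4 + 2*(-5))) = 122304/91 = 122304*(1/91) = 1344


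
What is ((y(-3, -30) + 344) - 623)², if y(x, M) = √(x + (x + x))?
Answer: 77832 - 1674*I ≈ 77832.0 - 1674.0*I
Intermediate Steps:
y(x, M) = √3*√x (y(x, M) = √(x + 2*x) = √(3*x) = √3*√x)
((y(-3, -30) + 344) - 623)² = ((√3*√(-3) + 344) - 623)² = ((√3*(I*√3) + 344) - 623)² = ((3*I + 344) - 623)² = ((344 + 3*I) - 623)² = (-279 + 3*I)²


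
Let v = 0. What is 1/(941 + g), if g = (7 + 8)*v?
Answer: 1/941 ≈ 0.0010627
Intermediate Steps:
g = 0 (g = (7 + 8)*0 = 15*0 = 0)
1/(941 + g) = 1/(941 + 0) = 1/941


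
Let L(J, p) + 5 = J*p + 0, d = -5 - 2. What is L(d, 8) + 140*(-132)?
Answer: -18541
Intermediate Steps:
d = -7
L(J, p) = -5 + J*p (L(J, p) = -5 + (J*p + 0) = -5 + J*p)
L(d, 8) + 140*(-132) = (-5 - 7*8) + 140*(-132) = (-5 - 56) - 18480 = -61 - 18480 = -18541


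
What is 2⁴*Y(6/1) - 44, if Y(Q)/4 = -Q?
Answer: -428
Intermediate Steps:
Y(Q) = -4*Q (Y(Q) = 4*(-Q) = -4*Q)
2⁴*Y(6/1) - 44 = 2⁴*(-24/1) - 44 = 16*(-24) - 44 = -384 - 44 = -428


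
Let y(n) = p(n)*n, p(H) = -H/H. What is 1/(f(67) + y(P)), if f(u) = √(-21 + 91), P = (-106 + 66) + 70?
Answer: -3/83 - √70/830 ≈ -0.046225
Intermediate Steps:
P = 30 (P = -40 + 70 = 30)
p(H) = -1 (p(H) = -1*1 = -1)
y(n) = -n
f(u) = √70
1/(f(67) + y(P)) = 1/(√70 - 1*30) = 1/(√70 - 30) = 1/(-30 + √70)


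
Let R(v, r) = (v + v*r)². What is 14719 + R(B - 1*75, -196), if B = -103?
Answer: 1204798819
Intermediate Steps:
R(v, r) = (v + r*v)²
14719 + R(B - 1*75, -196) = 14719 + (-103 - 1*75)²*(1 - 196)² = 14719 + (-103 - 75)²*(-195)² = 14719 + (-178)²*38025 = 14719 + 31684*38025 = 14719 + 1204784100 = 1204798819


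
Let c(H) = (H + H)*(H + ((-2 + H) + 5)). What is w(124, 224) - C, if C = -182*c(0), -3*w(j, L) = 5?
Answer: -5/3 ≈ -1.6667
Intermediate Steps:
c(H) = 2*H*(3 + 2*H) (c(H) = (2*H)*(H + (3 + H)) = (2*H)*(3 + 2*H) = 2*H*(3 + 2*H))
w(j, L) = -5/3 (w(j, L) = -⅓*5 = -5/3)
C = 0 (C = -364*0*(3 + 2*0) = -364*0*(3 + 0) = -364*0*3 = -182*0 = 0)
w(124, 224) - C = -5/3 - 1*0 = -5/3 + 0 = -5/3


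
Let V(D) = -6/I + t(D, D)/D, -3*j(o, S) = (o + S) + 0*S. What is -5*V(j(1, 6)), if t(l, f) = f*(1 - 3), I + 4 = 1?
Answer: 0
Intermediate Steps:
I = -3 (I = -4 + 1 = -3)
j(o, S) = -S/3 - o/3 (j(o, S) = -((o + S) + 0*S)/3 = -((S + o) + 0)/3 = -(S + o)/3 = -S/3 - o/3)
t(l, f) = -2*f (t(l, f) = f*(-2) = -2*f)
V(D) = 0 (V(D) = -6/(-3) + (-2*D)/D = -6*(-1/3) - 2 = 2 - 2 = 0)
-5*V(j(1, 6)) = -5*0 = 0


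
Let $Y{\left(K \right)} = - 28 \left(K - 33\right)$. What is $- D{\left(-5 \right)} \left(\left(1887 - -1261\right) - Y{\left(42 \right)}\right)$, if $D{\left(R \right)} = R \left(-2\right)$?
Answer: $-34000$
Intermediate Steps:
$D{\left(R \right)} = - 2 R$
$Y{\left(K \right)} = 924 - 28 K$ ($Y{\left(K \right)} = - 28 \left(-33 + K\right) = 924 - 28 K$)
$- D{\left(-5 \right)} \left(\left(1887 - -1261\right) - Y{\left(42 \right)}\right) = - \left(-2\right) \left(-5\right) \left(\left(1887 - -1261\right) - \left(924 - 1176\right)\right) = - 10 \left(\left(1887 + 1261\right) - \left(924 - 1176\right)\right) = - 10 \left(3148 - -252\right) = - 10 \left(3148 + 252\right) = - 10 \cdot 3400 = \left(-1\right) 34000 = -34000$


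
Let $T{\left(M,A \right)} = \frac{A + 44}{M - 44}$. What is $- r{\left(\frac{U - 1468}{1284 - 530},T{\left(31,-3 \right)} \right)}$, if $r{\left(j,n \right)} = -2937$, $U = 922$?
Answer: $2937$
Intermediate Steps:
$T{\left(M,A \right)} = \frac{44 + A}{-44 + M}$
$- r{\left(\frac{U - 1468}{1284 - 530},T{\left(31,-3 \right)} \right)} = \left(-1\right) \left(-2937\right) = 2937$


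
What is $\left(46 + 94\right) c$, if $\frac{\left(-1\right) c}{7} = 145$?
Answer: $-142100$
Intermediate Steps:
$c = -1015$ ($c = \left(-7\right) 145 = -1015$)
$\left(46 + 94\right) c = \left(46 + 94\right) \left(-1015\right) = 140 \left(-1015\right) = -142100$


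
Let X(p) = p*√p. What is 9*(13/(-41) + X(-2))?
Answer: -117/41 - 18*I*√2 ≈ -2.8537 - 25.456*I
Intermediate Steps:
X(p) = p^(3/2)
9*(13/(-41) + X(-2)) = 9*(13/(-41) + (-2)^(3/2)) = 9*(13*(-1/41) - 2*I*√2) = 9*(-13/41 - 2*I*√2) = -117/41 - 18*I*√2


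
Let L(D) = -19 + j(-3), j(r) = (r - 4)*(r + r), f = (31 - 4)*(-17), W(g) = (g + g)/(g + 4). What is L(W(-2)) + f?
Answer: -436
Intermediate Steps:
W(g) = 2*g/(4 + g) (W(g) = (2*g)/(4 + g) = 2*g/(4 + g))
f = -459 (f = 27*(-17) = -459)
j(r) = 2*r*(-4 + r) (j(r) = (-4 + r)*(2*r) = 2*r*(-4 + r))
L(D) = 23 (L(D) = -19 + 2*(-3)*(-4 - 3) = -19 + 2*(-3)*(-7) = -19 + 42 = 23)
L(W(-2)) + f = 23 - 459 = -436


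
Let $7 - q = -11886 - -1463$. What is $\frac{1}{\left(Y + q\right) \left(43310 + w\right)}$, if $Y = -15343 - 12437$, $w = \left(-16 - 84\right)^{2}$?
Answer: $- \frac{1}{924928500} \approx -1.0812 \cdot 10^{-9}$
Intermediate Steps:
$w = 10000$ ($w = \left(-100\right)^{2} = 10000$)
$q = 10430$ ($q = 7 - \left(-11886 - -1463\right) = 7 - \left(-11886 + 1463\right) = 7 - -10423 = 7 + 10423 = 10430$)
$Y = -27780$
$\frac{1}{\left(Y + q\right) \left(43310 + w\right)} = \frac{1}{\left(-27780 + 10430\right) \left(43310 + 10000\right)} = \frac{1}{\left(-17350\right) 53310} = \frac{1}{-924928500} = - \frac{1}{924928500}$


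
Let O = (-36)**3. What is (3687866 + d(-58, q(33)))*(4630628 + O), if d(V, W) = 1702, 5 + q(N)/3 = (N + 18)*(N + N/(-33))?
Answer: 16912876404096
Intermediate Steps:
q(N) = -15 + 32*N*(18 + N)/11 (q(N) = -15 + 3*((N + 18)*(N + N/(-33))) = -15 + 3*((18 + N)*(N + N*(-1/33))) = -15 + 3*((18 + N)*(N - N/33)) = -15 + 3*((18 + N)*(32*N/33)) = -15 + 3*(32*N*(18 + N)/33) = -15 + 32*N*(18 + N)/11)
O = -46656
(3687866 + d(-58, q(33)))*(4630628 + O) = (3687866 + 1702)*(4630628 - 46656) = 3689568*4583972 = 16912876404096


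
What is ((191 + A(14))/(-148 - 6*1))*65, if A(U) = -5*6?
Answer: -1495/22 ≈ -67.955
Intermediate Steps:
A(U) = -30
((191 + A(14))/(-148 - 6*1))*65 = ((191 - 30)/(-148 - 6*1))*65 = (161/(-148 - 6))*65 = (161/(-154))*65 = (161*(-1/154))*65 = -23/22*65 = -1495/22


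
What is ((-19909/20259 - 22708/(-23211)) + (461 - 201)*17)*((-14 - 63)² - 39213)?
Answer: -7686465769837828/52247961 ≈ -1.4712e+8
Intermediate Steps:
((-19909/20259 - 22708/(-23211)) + (461 - 201)*17)*((-14 - 63)² - 39213) = ((-19909*1/20259 - 22708*(-1/23211)) + 260*17)*((-77)² - 39213) = ((-19909/20259 + 22708/23211) + 4420)*(5929 - 39213) = (-229603/52247961 + 4420)*(-33284) = (230935758017/52247961)*(-33284) = -7686465769837828/52247961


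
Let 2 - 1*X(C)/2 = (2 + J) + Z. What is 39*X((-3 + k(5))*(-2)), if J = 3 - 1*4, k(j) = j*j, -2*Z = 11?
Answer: 507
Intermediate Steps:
Z = -11/2 (Z = -1/2*11 = -11/2 ≈ -5.5000)
k(j) = j**2
J = -1 (J = 3 - 4 = -1)
X(C) = 13 (X(C) = 4 - 2*((2 - 1) - 11/2) = 4 - 2*(1 - 11/2) = 4 - 2*(-9/2) = 4 + 9 = 13)
39*X((-3 + k(5))*(-2)) = 39*13 = 507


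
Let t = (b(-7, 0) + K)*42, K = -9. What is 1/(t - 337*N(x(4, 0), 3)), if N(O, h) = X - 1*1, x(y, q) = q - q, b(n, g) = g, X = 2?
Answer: -1/715 ≈ -0.0013986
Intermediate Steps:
x(y, q) = 0
N(O, h) = 1 (N(O, h) = 2 - 1*1 = 2 - 1 = 1)
t = -378 (t = (0 - 9)*42 = -9*42 = -378)
1/(t - 337*N(x(4, 0), 3)) = 1/(-378 - 337*1) = 1/(-378 - 337) = 1/(-715) = -1/715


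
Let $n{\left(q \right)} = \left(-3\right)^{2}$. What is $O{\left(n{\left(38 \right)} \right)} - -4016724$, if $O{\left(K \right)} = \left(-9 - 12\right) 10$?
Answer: $4016514$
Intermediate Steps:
$n{\left(q \right)} = 9$
$O{\left(K \right)} = -210$ ($O{\left(K \right)} = \left(-21\right) 10 = -210$)
$O{\left(n{\left(38 \right)} \right)} - -4016724 = -210 - -4016724 = -210 + 4016724 = 4016514$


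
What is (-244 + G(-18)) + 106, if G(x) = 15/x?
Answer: -833/6 ≈ -138.83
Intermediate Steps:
(-244 + G(-18)) + 106 = (-244 + 15/(-18)) + 106 = (-244 + 15*(-1/18)) + 106 = (-244 - 5/6) + 106 = -1469/6 + 106 = -833/6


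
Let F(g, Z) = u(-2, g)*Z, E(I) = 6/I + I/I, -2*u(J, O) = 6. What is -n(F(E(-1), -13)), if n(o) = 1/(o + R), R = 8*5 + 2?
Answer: -1/81 ≈ -0.012346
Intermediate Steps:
u(J, O) = -3 (u(J, O) = -1/2*6 = -3)
E(I) = 1 + 6/I (E(I) = 6/I + 1 = 1 + 6/I)
F(g, Z) = -3*Z
R = 42 (R = 40 + 2 = 42)
n(o) = 1/(42 + o) (n(o) = 1/(o + 42) = 1/(42 + o))
-n(F(E(-1), -13)) = -1/(42 - 3*(-13)) = -1/(42 + 39) = -1/81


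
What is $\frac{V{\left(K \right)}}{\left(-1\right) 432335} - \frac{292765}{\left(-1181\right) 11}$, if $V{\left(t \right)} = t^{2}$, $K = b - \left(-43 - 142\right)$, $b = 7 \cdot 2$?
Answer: $\frac{11459827244}{510587635} \approx 22.444$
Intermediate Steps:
$b = 14$
$K = 199$ ($K = 14 - \left(-43 - 142\right) = 14 - -185 = 14 + 185 = 199$)
$\frac{V{\left(K \right)}}{\left(-1\right) 432335} - \frac{292765}{\left(-1181\right) 11} = \frac{199^{2}}{\left(-1\right) 432335} - \frac{292765}{\left(-1181\right) 11} = \frac{39601}{-432335} - \frac{292765}{-12991} = 39601 \left(- \frac{1}{432335}\right) - - \frac{26615}{1181} = - \frac{39601}{432335} + \frac{26615}{1181} = \frac{11459827244}{510587635}$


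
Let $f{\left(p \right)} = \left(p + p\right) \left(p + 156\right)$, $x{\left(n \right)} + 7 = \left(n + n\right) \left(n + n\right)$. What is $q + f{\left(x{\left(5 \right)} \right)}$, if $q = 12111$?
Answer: $58425$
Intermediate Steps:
$x{\left(n \right)} = -7 + 4 n^{2}$ ($x{\left(n \right)} = -7 + \left(n + n\right) \left(n + n\right) = -7 + 2 n 2 n = -7 + 4 n^{2}$)
$f{\left(p \right)} = 2 p \left(156 + p\right)$
$q + f{\left(x{\left(5 \right)} \right)} = 12111 + 2 \left(-7 + 4 \cdot 5^{2}\right) \left(156 - \left(7 - 4 \cdot 5^{2}\right)\right) = 12111 + 2 \left(-7 + 4 \cdot 25\right) \left(156 + \left(-7 + 4 \cdot 25\right)\right) = 12111 + 2 \left(-7 + 100\right) \left(156 + \left(-7 + 100\right)\right) = 12111 + 2 \cdot 93 \left(156 + 93\right) = 12111 + 2 \cdot 93 \cdot 249 = 12111 + 46314 = 58425$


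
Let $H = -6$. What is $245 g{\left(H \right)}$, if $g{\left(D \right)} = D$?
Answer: $-1470$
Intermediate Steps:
$245 g{\left(H \right)} = 245 \left(-6\right) = -1470$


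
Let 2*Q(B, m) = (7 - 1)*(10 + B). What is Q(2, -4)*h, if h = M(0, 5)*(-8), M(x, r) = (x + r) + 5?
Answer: -2880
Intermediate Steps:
M(x, r) = 5 + r + x (M(x, r) = (r + x) + 5 = 5 + r + x)
Q(B, m) = 30 + 3*B (Q(B, m) = ((7 - 1)*(10 + B))/2 = (6*(10 + B))/2 = (60 + 6*B)/2 = 30 + 3*B)
h = -80 (h = (5 + 5 + 0)*(-8) = 10*(-8) = -80)
Q(2, -4)*h = (30 + 3*2)*(-80) = (30 + 6)*(-80) = 36*(-80) = -2880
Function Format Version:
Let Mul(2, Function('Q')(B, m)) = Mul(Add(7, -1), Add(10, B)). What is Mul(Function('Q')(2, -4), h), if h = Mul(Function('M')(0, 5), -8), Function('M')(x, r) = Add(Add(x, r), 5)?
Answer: -2880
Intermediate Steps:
Function('M')(x, r) = Add(5, r, x) (Function('M')(x, r) = Add(Add(r, x), 5) = Add(5, r, x))
Function('Q')(B, m) = Add(30, Mul(3, B)) (Function('Q')(B, m) = Mul(Rational(1, 2), Mul(Add(7, -1), Add(10, B))) = Mul(Rational(1, 2), Mul(6, Add(10, B))) = Mul(Rational(1, 2), Add(60, Mul(6, B))) = Add(30, Mul(3, B)))
h = -80 (h = Mul(Add(5, 5, 0), -8) = Mul(10, -8) = -80)
Mul(Function('Q')(2, -4), h) = Mul(Add(30, Mul(3, 2)), -80) = Mul(Add(30, 6), -80) = Mul(36, -80) = -2880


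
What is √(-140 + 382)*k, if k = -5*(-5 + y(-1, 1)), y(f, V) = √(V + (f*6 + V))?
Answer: √2*(275 - 110*I) ≈ 388.91 - 155.56*I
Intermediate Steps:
y(f, V) = √(2*V + 6*f) (y(f, V) = √(V + (6*f + V)) = √(V + (V + 6*f)) = √(2*V + 6*f))
k = 25 - 10*I (k = -5*(-5 + √(2*1 + 6*(-1))) = -5*(-5 + √(2 - 6)) = -5*(-5 + √(-4)) = -5*(-5 + 2*I) = 25 - 10*I ≈ 25.0 - 10.0*I)
√(-140 + 382)*k = √(-140 + 382)*(25 - 10*I) = √242*(25 - 10*I) = (11*√2)*(25 - 10*I) = 11*√2*(25 - 10*I)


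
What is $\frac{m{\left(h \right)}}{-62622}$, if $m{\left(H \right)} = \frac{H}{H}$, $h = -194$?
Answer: $- \frac{1}{62622} \approx -1.5969 \cdot 10^{-5}$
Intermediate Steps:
$m{\left(H \right)} = 1$
$\frac{m{\left(h \right)}}{-62622} = 1 \frac{1}{-62622} = 1 \left(- \frac{1}{62622}\right) = - \frac{1}{62622}$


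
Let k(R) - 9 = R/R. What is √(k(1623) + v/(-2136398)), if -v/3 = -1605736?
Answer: √202321894/5111 ≈ 2.7830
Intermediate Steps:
v = 4817208 (v = -3*(-1605736) = 4817208)
k(R) = 10 (k(R) = 9 + R/R = 9 + 1 = 10)
√(k(1623) + v/(-2136398)) = √(10 + 4817208/(-2136398)) = √(10 + 4817208*(-1/2136398)) = √(10 - 218964/97109) = √(752126/97109) = √202321894/5111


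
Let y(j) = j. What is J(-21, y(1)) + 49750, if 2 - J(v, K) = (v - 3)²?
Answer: 49176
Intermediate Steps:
J(v, K) = 2 - (-3 + v)² (J(v, K) = 2 - (v - 3)² = 2 - (-3 + v)²)
J(-21, y(1)) + 49750 = (2 - (-3 - 21)²) + 49750 = (2 - 1*(-24)²) + 49750 = (2 - 1*576) + 49750 = (2 - 576) + 49750 = -574 + 49750 = 49176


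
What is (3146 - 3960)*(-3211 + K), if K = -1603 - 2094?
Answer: 5623112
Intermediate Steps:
K = -3697
(3146 - 3960)*(-3211 + K) = (3146 - 3960)*(-3211 - 3697) = -814*(-6908) = 5623112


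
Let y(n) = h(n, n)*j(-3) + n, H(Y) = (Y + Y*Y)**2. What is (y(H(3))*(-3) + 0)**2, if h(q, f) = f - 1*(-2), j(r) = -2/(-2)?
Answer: 756900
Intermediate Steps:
j(r) = 1 (j(r) = -2*(-1/2) = 1)
h(q, f) = 2 + f (h(q, f) = f + 2 = 2 + f)
H(Y) = (Y + Y**2)**2
y(n) = 2 + 2*n (y(n) = (2 + n)*1 + n = (2 + n) + n = 2 + 2*n)
(y(H(3))*(-3) + 0)**2 = ((2 + 2*(3**2*(1 + 3)**2))*(-3) + 0)**2 = ((2 + 2*(9*4**2))*(-3) + 0)**2 = ((2 + 2*(9*16))*(-3) + 0)**2 = ((2 + 2*144)*(-3) + 0)**2 = ((2 + 288)*(-3) + 0)**2 = (290*(-3) + 0)**2 = (-870 + 0)**2 = (-870)**2 = 756900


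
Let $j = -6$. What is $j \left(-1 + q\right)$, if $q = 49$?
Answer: $-288$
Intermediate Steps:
$j \left(-1 + q\right) = - 6 \left(-1 + 49\right) = \left(-6\right) 48 = -288$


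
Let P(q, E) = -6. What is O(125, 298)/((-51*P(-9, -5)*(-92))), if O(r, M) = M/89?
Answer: -149/1252764 ≈ -0.00011894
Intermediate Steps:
O(r, M) = M/89 (O(r, M) = M*(1/89) = M/89)
O(125, 298)/((-51*P(-9, -5)*(-92))) = ((1/89)*298)/((-51*(-6)*(-92))) = 298/(89*((306*(-92)))) = (298/89)/(-28152) = (298/89)*(-1/28152) = -149/1252764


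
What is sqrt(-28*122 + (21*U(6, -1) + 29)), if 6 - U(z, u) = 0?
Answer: I*sqrt(3261) ≈ 57.105*I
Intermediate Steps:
U(z, u) = 6 (U(z, u) = 6 - 1*0 = 6 + 0 = 6)
sqrt(-28*122 + (21*U(6, -1) + 29)) = sqrt(-28*122 + (21*6 + 29)) = sqrt(-3416 + (126 + 29)) = sqrt(-3416 + 155) = sqrt(-3261) = I*sqrt(3261)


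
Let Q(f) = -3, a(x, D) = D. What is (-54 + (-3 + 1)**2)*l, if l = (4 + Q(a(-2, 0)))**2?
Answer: -50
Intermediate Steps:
l = 1 (l = (4 - 3)**2 = 1**2 = 1)
(-54 + (-3 + 1)**2)*l = (-54 + (-3 + 1)**2)*1 = (-54 + (-2)**2)*1 = (-54 + 4)*1 = -50*1 = -50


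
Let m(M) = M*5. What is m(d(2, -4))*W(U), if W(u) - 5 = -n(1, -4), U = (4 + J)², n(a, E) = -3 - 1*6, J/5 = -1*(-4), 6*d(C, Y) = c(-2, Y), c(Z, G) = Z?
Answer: -70/3 ≈ -23.333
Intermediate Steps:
d(C, Y) = -⅓ (d(C, Y) = (⅙)*(-2) = -⅓)
J = 20 (J = 5*(-1*(-4)) = 5*4 = 20)
n(a, E) = -9 (n(a, E) = -3 - 6 = -9)
m(M) = 5*M
U = 576 (U = (4 + 20)² = 24² = 576)
W(u) = 14 (W(u) = 5 - 1*(-9) = 5 + 9 = 14)
m(d(2, -4))*W(U) = (5*(-⅓))*14 = -5/3*14 = -70/3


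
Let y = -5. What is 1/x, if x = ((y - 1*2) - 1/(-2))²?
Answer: 4/169 ≈ 0.023669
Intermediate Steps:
x = 169/4 (x = ((-5 - 1*2) - 1/(-2))² = ((-5 - 2) - 1*(-½))² = (-7 + ½)² = (-13/2)² = 169/4 ≈ 42.250)
1/x = 1/(169/4) = 4/169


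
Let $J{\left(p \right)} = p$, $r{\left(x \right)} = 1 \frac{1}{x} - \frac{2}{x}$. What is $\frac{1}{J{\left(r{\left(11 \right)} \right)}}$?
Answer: $-11$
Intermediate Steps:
$r{\left(x \right)} = - \frac{1}{x}$ ($r{\left(x \right)} = \frac{1}{x} - \frac{2}{x} = - \frac{1}{x}$)
$\frac{1}{J{\left(r{\left(11 \right)} \right)}} = \frac{1}{\left(-1\right) \frac{1}{11}} = \frac{1}{- \frac{1}{11}} = -11$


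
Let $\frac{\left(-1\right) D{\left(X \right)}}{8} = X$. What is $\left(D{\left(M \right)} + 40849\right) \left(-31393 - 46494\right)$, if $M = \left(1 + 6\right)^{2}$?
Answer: $-3151074359$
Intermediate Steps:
$M = 49$ ($M = 7^{2} = 49$)
$D{\left(X \right)} = - 8 X$
$\left(D{\left(M \right)} + 40849\right) \left(-31393 - 46494\right) = \left(\left(-8\right) 49 + 40849\right) \left(-31393 - 46494\right) = \left(-392 + 40849\right) \left(-77887\right) = 40457 \left(-77887\right) = -3151074359$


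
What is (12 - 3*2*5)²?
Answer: 324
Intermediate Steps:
(12 - 3*2*5)² = (12 - 6*5)² = (12 - 30)² = (-18)² = 324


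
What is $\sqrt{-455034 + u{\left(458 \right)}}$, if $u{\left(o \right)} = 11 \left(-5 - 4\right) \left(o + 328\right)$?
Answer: $4 i \sqrt{33303} \approx 729.96 i$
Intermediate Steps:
$u{\left(o \right)} = -32472 - 99 o$ ($u{\left(o \right)} = 11 \left(-9\right) \left(328 + o\right) = - 99 \left(328 + o\right) = -32472 - 99 o$)
$\sqrt{-455034 + u{\left(458 \right)}} = \sqrt{-455034 - 77814} = \sqrt{-532848} = 4 i \sqrt{33303}$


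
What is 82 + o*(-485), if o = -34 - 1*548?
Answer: 282352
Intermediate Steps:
o = -582 (o = -34 - 548 = -582)
82 + o*(-485) = 82 - 582*(-485) = 82 + 282270 = 282352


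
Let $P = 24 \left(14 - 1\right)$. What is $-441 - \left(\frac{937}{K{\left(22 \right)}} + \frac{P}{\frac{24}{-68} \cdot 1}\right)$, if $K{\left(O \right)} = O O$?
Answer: $\frac{213475}{484} \approx 441.06$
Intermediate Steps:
$K{\left(O \right)} = O^{2}$
$P = 312$ ($P = 24 \cdot 13 = 312$)
$-441 - \left(\frac{937}{K{\left(22 \right)}} + \frac{P}{\frac{24}{-68} \cdot 1}\right) = -441 - \left(\frac{937}{22^{2}} + \frac{312}{\frac{24}{-68} \cdot 1}\right) = -441 - \left(\frac{937}{484} + \frac{312}{24 \left(- \frac{1}{68}\right) 1}\right) = -441 - \left(937 \cdot \frac{1}{484} + \frac{312}{\left(- \frac{6}{17}\right) 1}\right) = -441 - \left(\frac{937}{484} + \frac{312}{- \frac{6}{17}}\right) = -441 - \left(\frac{937}{484} + 312 \left(- \frac{17}{6}\right)\right) = -441 - \left(\frac{937}{484} - 884\right) = -441 - - \frac{426919}{484} = -441 + \frac{426919}{484} = \frac{213475}{484}$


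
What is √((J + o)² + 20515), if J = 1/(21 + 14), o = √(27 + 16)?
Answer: √(25183551 + 70*√43)/35 ≈ 143.38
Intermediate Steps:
o = √43 ≈ 6.5574
J = 1/35 ≈ 0.028571
√((J + o)² + 20515) = √((1/35 + √43)² + 20515) = √(20515 + (1/35 + √43)²)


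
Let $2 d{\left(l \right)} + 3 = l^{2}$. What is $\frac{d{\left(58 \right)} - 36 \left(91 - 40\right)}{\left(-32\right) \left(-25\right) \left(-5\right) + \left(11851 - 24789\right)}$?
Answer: $\frac{311}{33876} \approx 0.0091805$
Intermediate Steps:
$d{\left(l \right)} = - \frac{3}{2} + \frac{l^{2}}{2}$
$\frac{d{\left(58 \right)} - 36 \left(91 - 40\right)}{\left(-32\right) \left(-25\right) \left(-5\right) + \left(11851 - 24789\right)} = \frac{\left(- \frac{3}{2} + \frac{58^{2}}{2}\right) - 36 \left(91 - 40\right)}{\left(-32\right) \left(-25\right) \left(-5\right) + \left(11851 - 24789\right)} = \frac{\left(- \frac{3}{2} + \frac{1}{2} \cdot 3364\right) - 1836}{800 \left(-5\right) - 12938} = \frac{\left(- \frac{3}{2} + 1682\right) - 1836}{-4000 - 12938} = \frac{\frac{3361}{2} - 1836}{-16938} = \left(- \frac{311}{2}\right) \left(- \frac{1}{16938}\right) = \frac{311}{33876}$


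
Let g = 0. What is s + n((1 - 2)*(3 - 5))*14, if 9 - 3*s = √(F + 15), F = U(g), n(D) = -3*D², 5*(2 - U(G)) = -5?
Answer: -165 - √2 ≈ -166.41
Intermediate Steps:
U(G) = 3 (U(G) = 2 - ⅕*(-5) = 2 + 1 = 3)
F = 3
s = 3 - √2 (s = 3 - √(3 + 15)/3 = 3 - √2 ≈ 1.5858)
s + n((1 - 2)*(3 - 5))*14 = (3 - √2) - 3*(1 - 2)²*(3 - 5)²*14 = (3 - √2) - 3*(-1*(-2))²*14 = (3 - √2) - 3*2²*14 = (3 - √2) - 3*4*14 = (3 - √2) - 12*14 = (3 - √2) - 168 = -165 - √2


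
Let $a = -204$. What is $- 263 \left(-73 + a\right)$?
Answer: $72851$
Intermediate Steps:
$- 263 \left(-73 + a\right) = - 263 \left(-73 - 204\right) = \left(-263\right) \left(-277\right) = 72851$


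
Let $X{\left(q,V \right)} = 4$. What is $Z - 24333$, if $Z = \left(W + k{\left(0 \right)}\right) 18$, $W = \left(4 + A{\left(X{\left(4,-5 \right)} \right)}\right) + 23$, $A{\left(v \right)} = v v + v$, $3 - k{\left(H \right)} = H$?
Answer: $-23433$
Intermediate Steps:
$k{\left(H \right)} = 3 - H$
$A{\left(v \right)} = v + v^{2}$ ($A{\left(v \right)} = v^{2} + v = v + v^{2}$)
$W = 47$ ($W = \left(4 + 4 \left(1 + 4\right)\right) + 23 = \left(4 + 4 \cdot 5\right) + 23 = \left(4 + 20\right) + 23 = 24 + 23 = 47$)
$Z = 900$ ($Z = \left(47 + \left(3 - 0\right)\right) 18 = \left(47 + \left(3 + 0\right)\right) 18 = \left(47 + 3\right) 18 = 50 \cdot 18 = 900$)
$Z - 24333 = 900 - 24333 = -23433$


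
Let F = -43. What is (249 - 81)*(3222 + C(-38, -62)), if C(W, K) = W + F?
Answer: 527688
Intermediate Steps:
C(W, K) = -43 + W (C(W, K) = W - 43 = -43 + W)
(249 - 81)*(3222 + C(-38, -62)) = (249 - 81)*(3222 + (-43 - 38)) = 168*(3222 - 81) = 168*3141 = 527688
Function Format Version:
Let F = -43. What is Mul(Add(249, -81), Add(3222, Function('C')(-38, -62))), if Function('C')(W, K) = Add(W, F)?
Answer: 527688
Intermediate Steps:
Function('C')(W, K) = Add(-43, W) (Function('C')(W, K) = Add(W, -43) = Add(-43, W))
Mul(Add(249, -81), Add(3222, Function('C')(-38, -62))) = Mul(Add(249, -81), Add(3222, Add(-43, -38))) = Mul(168, Add(3222, -81)) = Mul(168, 3141) = 527688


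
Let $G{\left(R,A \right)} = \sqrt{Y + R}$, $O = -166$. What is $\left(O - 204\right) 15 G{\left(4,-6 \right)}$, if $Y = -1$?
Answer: $- 5550 \sqrt{3} \approx -9612.9$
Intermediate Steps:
$G{\left(R,A \right)} = \sqrt{-1 + R}$
$\left(O - 204\right) 15 G{\left(4,-6 \right)} = \left(-166 - 204\right) 15 \sqrt{-1 + 4} = \left(-370\right) 15 \sqrt{3} = - 5550 \sqrt{3}$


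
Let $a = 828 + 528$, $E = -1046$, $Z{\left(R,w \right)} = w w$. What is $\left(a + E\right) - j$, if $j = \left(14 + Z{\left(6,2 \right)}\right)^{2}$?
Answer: $-14$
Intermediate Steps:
$Z{\left(R,w \right)} = w^{2}$
$a = 1356$
$j = 324$ ($j = \left(14 + 2^{2}\right)^{2} = \left(14 + 4\right)^{2} = 18^{2} = 324$)
$\left(a + E\right) - j = \left(1356 - 1046\right) - 324 = 310 - 324 = -14$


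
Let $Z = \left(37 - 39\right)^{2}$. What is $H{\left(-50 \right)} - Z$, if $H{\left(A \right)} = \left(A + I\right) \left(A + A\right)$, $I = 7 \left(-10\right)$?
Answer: $11996$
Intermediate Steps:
$I = -70$
$H{\left(A \right)} = 2 A \left(-70 + A\right)$ ($H{\left(A \right)} = \left(A - 70\right) \left(A + A\right) = \left(-70 + A\right) 2 A = 2 A \left(-70 + A\right)$)
$Z = 4$ ($Z = \left(37 - 39\right)^{2} = \left(-2\right)^{2} = 4$)
$H{\left(-50 \right)} - Z = 2 \left(-50\right) \left(-70 - 50\right) - 4 = 2 \left(-50\right) \left(-120\right) - 4 = 12000 - 4 = 11996$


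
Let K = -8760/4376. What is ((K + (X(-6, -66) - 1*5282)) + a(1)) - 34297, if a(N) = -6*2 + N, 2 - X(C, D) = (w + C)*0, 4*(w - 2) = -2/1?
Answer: -21655731/547 ≈ -39590.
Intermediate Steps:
w = 3/2 (w = 2 + (-2/1)/4 = 2 + (-2*1)/4 = 2 + (1/4)*(-2) = 2 - 1/2 = 3/2 ≈ 1.5000)
X(C, D) = 2 (X(C, D) = 2 - (3/2 + C)*0 = 2 - 1*0 = 2 + 0 = 2)
K = -1095/547 (K = -8760*1/4376 = -1095/547 ≈ -2.0018)
a(N) = -12 + N
((K + (X(-6, -66) - 1*5282)) + a(1)) - 34297 = ((-1095/547 + (2 - 1*5282)) + (-12 + 1)) - 34297 = ((-1095/547 + (2 - 5282)) - 11) - 34297 = ((-1095/547 - 5280) - 11) - 34297 = (-2889255/547 - 11) - 34297 = -2895272/547 - 34297 = -21655731/547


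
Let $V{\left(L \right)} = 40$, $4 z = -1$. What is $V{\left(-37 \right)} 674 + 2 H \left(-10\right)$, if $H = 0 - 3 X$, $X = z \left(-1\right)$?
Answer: $26975$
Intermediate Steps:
$z = - \frac{1}{4}$ ($z = \frac{1}{4} \left(-1\right) = - \frac{1}{4} \approx -0.25$)
$X = \frac{1}{4}$ ($X = \left(- \frac{1}{4}\right) \left(-1\right) = \frac{1}{4} \approx 0.25$)
$H = - \frac{3}{4}$ ($H = 0 - \frac{3}{4} = - \frac{3}{4} \approx -0.75$)
$V{\left(-37 \right)} 674 + 2 H \left(-10\right) = 40 \cdot 674 + 2 \left(- \frac{3}{4}\right) \left(-10\right) = 26960 - -15 = 26960 + 15 = 26975$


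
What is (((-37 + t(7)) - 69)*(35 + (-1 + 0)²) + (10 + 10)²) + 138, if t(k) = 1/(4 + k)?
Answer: -36022/11 ≈ -3274.7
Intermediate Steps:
(((-37 + t(7)) - 69)*(35 + (-1 + 0)²) + (10 + 10)²) + 138 = (((-37 + 1/(4 + 7)) - 69)*(35 + (-1 + 0)²) + (10 + 10)²) + 138 = (((-37 + 1/11) - 69)*(35 + (-1)²) + 20²) + 138 = (((-37 + 1/11) - 69)*(35 + 1) + 400) + 138 = ((-406/11 - 69)*36 + 400) + 138 = (-1165/11*36 + 400) + 138 = (-41940/11 + 400) + 138 = -37540/11 + 138 = -36022/11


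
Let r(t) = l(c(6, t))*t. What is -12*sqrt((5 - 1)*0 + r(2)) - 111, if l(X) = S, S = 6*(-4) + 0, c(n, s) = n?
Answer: -111 - 48*I*sqrt(3) ≈ -111.0 - 83.138*I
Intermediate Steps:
S = -24 (S = -24 + 0 = -24)
l(X) = -24
r(t) = -24*t
-12*sqrt((5 - 1)*0 + r(2)) - 111 = -12*sqrt((5 - 1)*0 - 24*2) - 111 = -12*sqrt(4*0 - 48) - 111 = -12*sqrt(0 - 48) - 111 = -48*I*sqrt(3) - 111 = -111 - 48*I*sqrt(3)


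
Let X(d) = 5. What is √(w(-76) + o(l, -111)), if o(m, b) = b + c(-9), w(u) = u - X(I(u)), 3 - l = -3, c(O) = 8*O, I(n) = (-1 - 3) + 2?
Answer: 2*I*√66 ≈ 16.248*I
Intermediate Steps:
I(n) = -2 (I(n) = -4 + 2 = -2)
l = 6 (l = 3 - 1*(-3) = 3 + 3 = 6)
w(u) = -5 + u (w(u) = u - 1*5 = u - 5 = -5 + u)
o(m, b) = -72 + b (o(m, b) = b + 8*(-9) = b - 72 = -72 + b)
√(w(-76) + o(l, -111)) = √((-5 - 76) + (-72 - 111)) = √(-81 - 183) = √(-264) = 2*I*√66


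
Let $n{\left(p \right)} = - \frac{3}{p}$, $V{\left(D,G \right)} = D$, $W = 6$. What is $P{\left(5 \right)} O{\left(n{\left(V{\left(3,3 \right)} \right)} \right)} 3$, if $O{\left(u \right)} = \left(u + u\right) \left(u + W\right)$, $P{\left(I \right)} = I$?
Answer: $-150$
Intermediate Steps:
$O{\left(u \right)} = 2 u \left(6 + u\right)$ ($O{\left(u \right)} = \left(u + u\right) \left(u + 6\right) = 2 u \left(6 + u\right)$)
$P{\left(5 \right)} O{\left(n{\left(V{\left(3,3 \right)} \right)} \right)} 3 = 5 \cdot 2 \left(- \frac{3}{3}\right) \left(6 - \frac{3}{3}\right) 3 = 5 \cdot 2 \left(\left(-3\right) \frac{1}{3}\right) \left(6 - 1\right) 3 = 5 \cdot 2 \left(-1\right) \left(6 - 1\right) 3 = 5 \cdot 2 \left(-1\right) 5 \cdot 3 = 5 \left(-10\right) 3 = \left(-50\right) 3 = -150$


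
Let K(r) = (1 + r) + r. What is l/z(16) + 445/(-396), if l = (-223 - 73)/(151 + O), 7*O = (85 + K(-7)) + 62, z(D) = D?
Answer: -193759/157212 ≈ -1.2325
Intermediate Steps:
K(r) = 1 + 2*r
O = 134/7 (O = ((85 + (1 + 2*(-7))) + 62)/7 = ((85 + (1 - 14)) + 62)/7 = ((85 - 13) + 62)/7 = (72 + 62)/7 = (1/7)*134 = 134/7 ≈ 19.143)
l = -2072/1191 (l = (-223 - 73)/(151 + 134/7) = -296/1191/7 = -296*7/1191 = -2072/1191 ≈ -1.7397)
l/z(16) + 445/(-396) = -2072/1191/16 + 445/(-396) = -2072/1191*1/16 + 445*(-1/396) = -259/2382 - 445/396 = -193759/157212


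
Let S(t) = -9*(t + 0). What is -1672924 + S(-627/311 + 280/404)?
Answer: -52547841751/31411 ≈ -1.6729e+6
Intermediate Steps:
S(t) = -9*t
-1672924 + S(-627/311 + 280/404) = -1672924 - 9*(-627/311 + 280/404) = -1672924 - 9*(-627*1/311 + 280*(1/404)) = -1672924 - 9*(-627/311 + 70/101) = -1672924 - 9*(-41557/31411) = -1672924 + 374013/31411 = -52547841751/31411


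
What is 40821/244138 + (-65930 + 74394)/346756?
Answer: 4055327677/21164079082 ≈ 0.19161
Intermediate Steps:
40821/244138 + (-65930 + 74394)/346756 = 40821*(1/244138) + 8464*(1/346756) = 40821/244138 + 2116/86689 = 4055327677/21164079082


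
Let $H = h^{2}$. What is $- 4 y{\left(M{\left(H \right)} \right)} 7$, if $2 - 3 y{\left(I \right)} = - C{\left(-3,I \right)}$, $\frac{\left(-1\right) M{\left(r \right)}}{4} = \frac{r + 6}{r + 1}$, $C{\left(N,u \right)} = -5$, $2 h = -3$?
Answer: $28$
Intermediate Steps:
$h = - \frac{3}{2}$ ($h = \frac{1}{2} \left(-3\right) = - \frac{3}{2} \approx -1.5$)
$H = \frac{9}{4}$ ($H = \left(- \frac{3}{2}\right)^{2} = \frac{9}{4} \approx 2.25$)
$M{\left(r \right)} = - \frac{4 \left(6 + r\right)}{1 + r}$ ($M{\left(r \right)} = - 4 \frac{r + 6}{r + 1} = - 4 \frac{6 + r}{1 + r} = - \frac{4 \left(6 + r\right)}{1 + r}$)
$y{\left(I \right)} = -1$ ($y{\left(I \right)} = \frac{2}{3} - \frac{\left(-1\right) \left(-5\right)}{3} = \frac{2}{3} - \frac{5}{3} = -1$)
$- 4 y{\left(M{\left(H \right)} \right)} 7 = \left(-4\right) \left(-1\right) 7 = 4 \cdot 7 = 28$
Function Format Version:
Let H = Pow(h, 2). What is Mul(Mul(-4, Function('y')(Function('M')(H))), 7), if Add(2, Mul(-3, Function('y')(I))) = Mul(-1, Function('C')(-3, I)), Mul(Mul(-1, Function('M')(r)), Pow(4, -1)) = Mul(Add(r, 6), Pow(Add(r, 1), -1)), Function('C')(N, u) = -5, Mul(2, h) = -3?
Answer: 28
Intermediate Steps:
h = Rational(-3, 2) (h = Mul(Rational(1, 2), -3) = Rational(-3, 2) ≈ -1.5000)
H = Rational(9, 4) (H = Pow(Rational(-3, 2), 2) = Rational(9, 4) ≈ 2.2500)
Function('M')(r) = Mul(-4, Pow(Add(1, r), -1), Add(6, r)) (Function('M')(r) = Mul(-4, Mul(Add(r, 6), Pow(Add(r, 1), -1))) = Mul(-4, Mul(Add(6, r), Pow(Add(1, r), -1))) = Mul(-4, Mul(Pow(Add(1, r), -1), Add(6, r))) = Mul(-4, Pow(Add(1, r), -1), Add(6, r)))
Function('y')(I) = -1 (Function('y')(I) = Add(Rational(2, 3), Mul(Rational(-1, 3), Mul(-1, -5))) = Add(Rational(2, 3), Mul(Rational(-1, 3), 5)) = Add(Rational(2, 3), Rational(-5, 3)) = -1)
Mul(Mul(-4, Function('y')(Function('M')(H))), 7) = Mul(Mul(-4, -1), 7) = Mul(4, 7) = 28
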